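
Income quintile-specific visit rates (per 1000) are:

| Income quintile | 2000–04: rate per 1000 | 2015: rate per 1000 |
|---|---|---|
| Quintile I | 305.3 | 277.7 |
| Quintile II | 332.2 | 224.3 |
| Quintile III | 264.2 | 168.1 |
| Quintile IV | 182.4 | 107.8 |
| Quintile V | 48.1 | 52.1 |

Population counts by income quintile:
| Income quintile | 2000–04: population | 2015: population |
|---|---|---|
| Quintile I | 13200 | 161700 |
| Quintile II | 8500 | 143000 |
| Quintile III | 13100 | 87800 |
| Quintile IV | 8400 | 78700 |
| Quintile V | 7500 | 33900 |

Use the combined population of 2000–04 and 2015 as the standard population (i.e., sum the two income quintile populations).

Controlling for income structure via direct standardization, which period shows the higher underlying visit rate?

Combined standard total = 555800; weights = 0.3147, 0.2726, 0.1815, 0.1567, 0.0745.
2000–04: 0.3147×305.3 + 0.2726×332.2 + 0.1815×264.2 + 0.1567×182.4 + 0.0745×48.1 = 266.7532 per 1000.
2015: 0.3147×277.7 + 0.2726×224.3 + 0.1815×168.1 + 0.1567×107.8 + 0.0745×52.1 = 199.8179 per 1000.

2000–04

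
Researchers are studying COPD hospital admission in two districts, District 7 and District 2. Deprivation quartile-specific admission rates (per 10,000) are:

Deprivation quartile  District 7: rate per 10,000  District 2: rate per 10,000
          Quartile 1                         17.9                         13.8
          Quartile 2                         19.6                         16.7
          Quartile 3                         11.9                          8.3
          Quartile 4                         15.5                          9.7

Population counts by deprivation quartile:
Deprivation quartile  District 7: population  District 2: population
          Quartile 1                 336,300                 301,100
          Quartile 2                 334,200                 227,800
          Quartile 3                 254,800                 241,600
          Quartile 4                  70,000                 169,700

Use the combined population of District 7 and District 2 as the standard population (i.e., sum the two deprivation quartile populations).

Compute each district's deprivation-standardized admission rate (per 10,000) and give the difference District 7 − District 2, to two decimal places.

Combined standard total = 1,935,500; weights = 0.3293, 0.2904, 0.2565, 0.1238.
District 7: 0.3293×17.9 + 0.2904×19.6 + 0.2565×11.9 + 0.1238×15.5 = 16.5576 per 10,000.
District 2: 0.3293×13.8 + 0.2904×16.7 + 0.2565×8.3 + 0.1238×9.7 = 12.7237 per 10,000.
Difference = 16.5576 − 12.7237 = 3.8339.

3.83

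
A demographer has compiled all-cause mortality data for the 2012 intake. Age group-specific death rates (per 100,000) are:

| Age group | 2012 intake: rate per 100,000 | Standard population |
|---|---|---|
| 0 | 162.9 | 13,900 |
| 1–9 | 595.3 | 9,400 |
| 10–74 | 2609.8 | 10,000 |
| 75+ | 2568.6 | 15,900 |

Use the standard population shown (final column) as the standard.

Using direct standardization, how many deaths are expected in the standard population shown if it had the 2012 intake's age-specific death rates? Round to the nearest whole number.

748

Expected deaths = Σ (standard pop × age-specific rate ÷ 100,000)
= 13,900×162.9/100,000 + 9,400×595.3/100,000 + 10,000×2609.8/100,000 + 15,900×2568.6/100,000
= 22.64 + 55.96 + 260.98 + 408.41 = 747.99.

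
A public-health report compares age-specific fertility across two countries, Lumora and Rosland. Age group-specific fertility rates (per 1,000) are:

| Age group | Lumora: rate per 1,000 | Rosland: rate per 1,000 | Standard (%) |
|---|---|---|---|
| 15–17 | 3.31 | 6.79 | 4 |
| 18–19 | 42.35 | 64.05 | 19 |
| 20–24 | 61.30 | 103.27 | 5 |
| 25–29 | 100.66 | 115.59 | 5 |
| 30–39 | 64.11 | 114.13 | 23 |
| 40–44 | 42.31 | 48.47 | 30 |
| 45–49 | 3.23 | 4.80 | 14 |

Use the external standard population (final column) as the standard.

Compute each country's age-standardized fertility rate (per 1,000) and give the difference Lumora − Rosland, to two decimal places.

Standard weights: 0.04, 0.19, 0.05, 0.05, 0.23, 0.30, 0.14.
Lumora: 0.0400×3.31 + 0.1900×42.35 + 0.0500×61.30 + 0.0500×100.66 + 0.2300×64.11 + 0.3000×42.31 + 0.1400×3.23 = 44.1674 per 1,000.
Rosland: 0.0400×6.79 + 0.1900×64.05 + 0.0500×103.27 + 0.0500×115.59 + 0.2300×114.13 + 0.3000×48.47 + 0.1400×4.80 = 64.8470 per 1,000.
Difference = 44.1674 − 64.8470 = -20.6796.

-20.68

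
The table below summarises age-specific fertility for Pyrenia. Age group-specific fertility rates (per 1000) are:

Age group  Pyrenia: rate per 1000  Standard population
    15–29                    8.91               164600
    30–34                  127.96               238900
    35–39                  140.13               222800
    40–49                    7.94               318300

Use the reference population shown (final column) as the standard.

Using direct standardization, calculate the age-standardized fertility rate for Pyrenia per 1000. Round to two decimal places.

69.64

Standard total = 944600; weights = 0.1743, 0.2529, 0.2359, 0.3370.
Standardized rate: 0.1743×8.91 + 0.2529×127.96 + 0.2359×140.13 + 0.3370×7.94 = 69.6427 per 1000.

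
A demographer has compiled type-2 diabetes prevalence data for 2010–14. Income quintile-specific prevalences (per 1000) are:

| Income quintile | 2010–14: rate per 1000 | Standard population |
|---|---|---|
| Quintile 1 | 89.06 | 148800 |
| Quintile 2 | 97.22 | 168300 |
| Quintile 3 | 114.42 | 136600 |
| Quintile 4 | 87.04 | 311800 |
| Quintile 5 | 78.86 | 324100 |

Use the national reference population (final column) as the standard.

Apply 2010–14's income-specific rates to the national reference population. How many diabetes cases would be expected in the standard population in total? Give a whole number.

97942

Expected diabetes cases = Σ (standard pop × income-specific rate ÷ 1000)
= 148800×89.06/1000 + 168300×97.22/1000 + 136600×114.42/1000 + 311800×87.04/1000 + 324100×78.86/1000
= 13252.13 + 16362.13 + 15629.77 + 27139.07 + 25558.53 = 97941.62.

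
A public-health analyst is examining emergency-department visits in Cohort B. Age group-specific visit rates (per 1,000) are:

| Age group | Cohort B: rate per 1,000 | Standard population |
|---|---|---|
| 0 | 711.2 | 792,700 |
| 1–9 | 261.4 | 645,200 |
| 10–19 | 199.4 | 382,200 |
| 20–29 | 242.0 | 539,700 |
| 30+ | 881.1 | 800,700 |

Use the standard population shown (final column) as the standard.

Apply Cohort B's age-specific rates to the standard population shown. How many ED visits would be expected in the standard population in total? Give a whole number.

Expected ED visits = Σ (standard pop × age-specific rate ÷ 1,000)
= 792,700×711.2/1,000 + 645,200×261.4/1,000 + 382,200×199.4/1,000 + 539,700×242.0/1,000 + 800,700×881.1/1,000
= 563768.24 + 168655.28 + 76210.68 + 130607.40 + 705496.77 = 1644738.37.

1644738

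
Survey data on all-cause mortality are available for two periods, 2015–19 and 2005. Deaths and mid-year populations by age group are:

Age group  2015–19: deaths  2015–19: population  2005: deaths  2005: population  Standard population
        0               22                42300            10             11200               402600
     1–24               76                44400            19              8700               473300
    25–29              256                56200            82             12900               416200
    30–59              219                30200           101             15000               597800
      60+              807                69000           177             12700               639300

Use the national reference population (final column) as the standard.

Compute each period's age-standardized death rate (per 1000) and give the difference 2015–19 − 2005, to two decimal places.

Age-specific rates per 1000 for 2015–19: 0.520, 1.712, 4.555, 7.252, 11.696.
For 2005: 0.893, 2.184, 6.357, 6.733, 13.937.
Standard total = 2529200; weights = 0.1592, 0.1871, 0.1646, 0.2364, 0.2528.
2015–19: 0.1592×0.520 + 0.1871×1.712 + 0.1646×4.555 + 0.2364×7.252 + 0.2528×11.696 = 5.8230 per 1000.
2005: 0.1592×0.893 + 0.1871×2.184 + 0.1646×6.357 + 0.2364×6.733 + 0.2528×13.937 = 6.7111 per 1000.
Difference = 5.8230 − 6.7111 = -0.8882.

-0.89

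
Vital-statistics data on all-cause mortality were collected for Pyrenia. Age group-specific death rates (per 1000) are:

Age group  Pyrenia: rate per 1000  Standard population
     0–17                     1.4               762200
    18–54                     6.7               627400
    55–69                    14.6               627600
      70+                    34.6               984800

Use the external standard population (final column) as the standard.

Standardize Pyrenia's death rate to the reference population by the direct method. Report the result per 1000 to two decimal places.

Standard total = 3002000; weights = 0.2539, 0.2090, 0.2091, 0.3280.
Standardized rate: 0.2539×1.4 + 0.2090×6.7 + 0.2091×14.6 + 0.3280×34.6 = 16.1585 per 1000.

16.16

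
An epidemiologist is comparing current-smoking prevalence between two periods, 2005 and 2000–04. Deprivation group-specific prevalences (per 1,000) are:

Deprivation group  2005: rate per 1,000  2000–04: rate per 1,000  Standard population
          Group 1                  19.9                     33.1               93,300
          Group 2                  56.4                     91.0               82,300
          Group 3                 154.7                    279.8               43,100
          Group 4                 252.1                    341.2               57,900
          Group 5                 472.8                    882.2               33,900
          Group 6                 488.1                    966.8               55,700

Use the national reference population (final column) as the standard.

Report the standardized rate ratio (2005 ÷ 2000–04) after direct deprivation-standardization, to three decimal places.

0.563

Standard total = 366,200; weights = 0.2548, 0.2247, 0.1177, 0.1581, 0.0926, 0.1521.
2005: 0.2548×19.9 + 0.2247×56.4 + 0.1177×154.7 + 0.1581×252.1 + 0.0926×472.8 + 0.1521×488.1 = 193.8221 per 1,000.
2000–04: 0.2548×33.1 + 0.2247×91.0 + 0.1177×279.8 + 0.1581×341.2 + 0.0926×882.2 + 0.1521×966.8 = 344.4832 per 1,000.
Ratio = 193.8221 ÷ 344.4832 = 0.56265.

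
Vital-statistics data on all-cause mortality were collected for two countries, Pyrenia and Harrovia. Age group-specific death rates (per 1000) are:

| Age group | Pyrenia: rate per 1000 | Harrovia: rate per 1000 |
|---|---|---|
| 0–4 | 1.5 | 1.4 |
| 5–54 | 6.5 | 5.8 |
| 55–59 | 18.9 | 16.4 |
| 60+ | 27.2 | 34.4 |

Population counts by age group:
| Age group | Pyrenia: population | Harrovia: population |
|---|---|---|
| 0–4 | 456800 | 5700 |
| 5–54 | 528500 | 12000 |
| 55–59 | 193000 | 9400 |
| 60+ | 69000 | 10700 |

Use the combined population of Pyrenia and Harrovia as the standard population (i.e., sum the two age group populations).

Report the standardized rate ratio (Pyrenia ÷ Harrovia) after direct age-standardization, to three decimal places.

Combined standard total = 1285100; weights = 0.3599, 0.4206, 0.1575, 0.0620.
Pyrenia: 0.3599×1.5 + 0.4206×6.5 + 0.1575×18.9 + 0.0620×27.2 = 7.9373 per 1000.
Harrovia: 0.3599×1.4 + 0.4206×5.8 + 0.1575×16.4 + 0.0620×34.4 = 7.6597 per 1000.
Ratio = 7.9373 ÷ 7.6597 = 1.03624.

1.036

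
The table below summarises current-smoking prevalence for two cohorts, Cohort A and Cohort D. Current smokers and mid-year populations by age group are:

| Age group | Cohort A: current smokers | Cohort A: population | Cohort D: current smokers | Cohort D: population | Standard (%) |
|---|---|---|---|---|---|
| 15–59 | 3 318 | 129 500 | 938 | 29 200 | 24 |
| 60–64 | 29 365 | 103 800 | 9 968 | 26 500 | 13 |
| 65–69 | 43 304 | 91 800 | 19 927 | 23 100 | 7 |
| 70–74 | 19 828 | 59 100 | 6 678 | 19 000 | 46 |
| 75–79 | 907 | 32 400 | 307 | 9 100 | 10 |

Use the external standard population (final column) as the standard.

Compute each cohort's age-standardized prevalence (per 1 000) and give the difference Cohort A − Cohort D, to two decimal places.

-48.97

Age-specific rates per 1 000 for Cohort A: 25.622, 282.900, 471.721, 335.499, 27.994.
For Cohort D: 32.123, 376.151, 862.641, 351.474, 33.736.
Standard weights: 0.24, 0.13, 0.07, 0.46, 0.10.
Cohort A: 0.2400×25.622 + 0.1300×282.900 + 0.0700×471.721 + 0.4600×335.499 + 0.1000×27.994 = 233.0756 per 1 000.
Cohort D: 0.2400×32.123 + 0.1300×376.151 + 0.0700×862.641 + 0.4600×351.474 + 0.1000×33.736 = 282.0456 per 1 000.
Difference = 233.0756 − 282.0456 = -48.9699.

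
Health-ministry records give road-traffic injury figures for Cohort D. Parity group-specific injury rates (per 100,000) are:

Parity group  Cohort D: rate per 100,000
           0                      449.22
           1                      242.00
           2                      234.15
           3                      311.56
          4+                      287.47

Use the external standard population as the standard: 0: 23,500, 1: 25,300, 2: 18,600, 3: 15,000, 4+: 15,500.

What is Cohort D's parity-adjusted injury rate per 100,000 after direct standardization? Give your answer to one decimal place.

308.1

Standard total = 97,900; weights = 0.2400, 0.2584, 0.1900, 0.1532, 0.1583.
Standardized rate: 0.2400×449.22 + 0.2584×242.00 + 0.1900×234.15 + 0.1532×311.56 + 0.1583×287.47 = 308.1067 per 100,000.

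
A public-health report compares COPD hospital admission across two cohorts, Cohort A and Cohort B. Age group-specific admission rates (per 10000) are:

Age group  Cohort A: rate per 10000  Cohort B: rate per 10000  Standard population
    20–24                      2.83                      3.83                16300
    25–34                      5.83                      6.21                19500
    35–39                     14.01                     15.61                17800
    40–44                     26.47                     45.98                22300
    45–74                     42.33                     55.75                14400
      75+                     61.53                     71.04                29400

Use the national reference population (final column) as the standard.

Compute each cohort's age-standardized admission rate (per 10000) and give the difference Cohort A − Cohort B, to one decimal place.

-8.0

Standard total = 119700; weights = 0.1362, 0.1629, 0.1487, 0.1863, 0.1203, 0.2456.
Cohort A: 0.1362×2.83 + 0.1629×5.83 + 0.1487×14.01 + 0.1863×26.47 + 0.1203×42.33 + 0.2456×61.53 = 28.5548 per 10000.
Cohort B: 0.1362×3.83 + 0.1629×6.21 + 0.1487×15.61 + 0.1863×45.98 + 0.1203×55.75 + 0.2456×71.04 = 36.5757 per 10000.
Difference = 28.5548 − 36.5757 = -8.0209.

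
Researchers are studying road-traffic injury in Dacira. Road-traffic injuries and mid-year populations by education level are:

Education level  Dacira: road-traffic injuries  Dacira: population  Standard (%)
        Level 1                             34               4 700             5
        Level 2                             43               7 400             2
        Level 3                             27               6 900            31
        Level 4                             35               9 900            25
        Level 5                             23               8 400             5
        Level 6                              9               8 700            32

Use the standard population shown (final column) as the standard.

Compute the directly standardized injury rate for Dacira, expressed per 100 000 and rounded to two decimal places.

Education-specific rates per 100 000 for Dacira: 723.40, 581.08, 391.30, 353.54, 273.81, 103.45.
Standard weights: 0.05, 0.02, 0.31, 0.25, 0.05, 0.32.
Standardized rate: 0.0500×723.40 + 0.0200×581.08 + 0.3100×391.30 + 0.2500×353.54 + 0.0500×273.81 + 0.3200×103.45 = 304.2739 per 100 000.

304.27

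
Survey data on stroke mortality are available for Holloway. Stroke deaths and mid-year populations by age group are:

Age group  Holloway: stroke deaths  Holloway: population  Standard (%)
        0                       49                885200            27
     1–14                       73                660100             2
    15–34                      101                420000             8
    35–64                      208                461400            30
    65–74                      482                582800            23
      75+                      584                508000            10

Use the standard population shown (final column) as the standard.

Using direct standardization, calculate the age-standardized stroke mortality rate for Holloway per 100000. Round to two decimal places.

47.68

Age-specific rates per 100000 for Holloway: 5.54, 11.06, 24.05, 45.08, 82.70, 114.96.
Standard weights: 0.27, 0.02, 0.08, 0.30, 0.23, 0.10.
Standardized rate: 0.2700×5.54 + 0.0200×11.06 + 0.0800×24.05 + 0.3000×45.08 + 0.2300×82.70 + 0.1000×114.96 = 47.6816 per 100000.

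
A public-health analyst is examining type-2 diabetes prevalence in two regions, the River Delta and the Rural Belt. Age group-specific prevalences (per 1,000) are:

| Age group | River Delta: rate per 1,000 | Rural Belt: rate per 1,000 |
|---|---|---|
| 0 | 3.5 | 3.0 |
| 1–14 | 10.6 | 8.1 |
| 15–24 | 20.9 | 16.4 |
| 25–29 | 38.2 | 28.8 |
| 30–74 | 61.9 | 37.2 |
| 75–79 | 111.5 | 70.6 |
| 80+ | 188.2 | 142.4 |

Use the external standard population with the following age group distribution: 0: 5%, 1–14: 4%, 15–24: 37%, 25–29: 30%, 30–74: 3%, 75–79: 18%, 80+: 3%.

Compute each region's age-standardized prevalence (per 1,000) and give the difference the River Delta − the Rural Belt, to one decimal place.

Standard weights: 0.05, 0.04, 0.37, 0.30, 0.03, 0.18, 0.03.
The River Delta: 0.0500×3.5 + 0.0400×10.6 + 0.3700×20.9 + 0.3000×38.2 + 0.0300×61.9 + 0.1800×111.5 + 0.0300×188.2 = 47.3650 per 1,000.
The Rural Belt: 0.0500×3.0 + 0.0400×8.1 + 0.3700×16.4 + 0.3000×28.8 + 0.0300×37.2 + 0.1800×70.6 + 0.0300×142.4 = 33.2780 per 1,000.
Difference = 47.3650 − 33.2780 = 14.0870.

14.1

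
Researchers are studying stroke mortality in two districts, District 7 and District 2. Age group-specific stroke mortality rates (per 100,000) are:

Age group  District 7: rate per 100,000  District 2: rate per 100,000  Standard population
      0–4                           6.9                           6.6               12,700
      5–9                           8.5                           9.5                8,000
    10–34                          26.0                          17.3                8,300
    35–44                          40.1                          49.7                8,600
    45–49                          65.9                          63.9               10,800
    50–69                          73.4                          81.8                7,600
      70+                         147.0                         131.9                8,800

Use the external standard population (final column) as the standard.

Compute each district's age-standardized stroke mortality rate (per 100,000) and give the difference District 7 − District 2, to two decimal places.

Standard total = 64,800; weights = 0.1960, 0.1235, 0.1281, 0.1327, 0.1667, 0.1173, 0.1358.
District 7: 0.1960×6.9 + 0.1235×8.5 + 0.1281×26.0 + 0.1327×40.1 + 0.1667×65.9 + 0.1173×73.4 + 0.1358×147.0 = 50.6088 per 100,000.
District 2: 0.1960×6.6 + 0.1235×9.5 + 0.1281×17.3 + 0.1327×49.7 + 0.1667×63.9 + 0.1173×81.8 + 0.1358×131.9 = 49.4344 per 100,000.
Difference = 50.6088 − 49.4344 = 1.1744.

1.17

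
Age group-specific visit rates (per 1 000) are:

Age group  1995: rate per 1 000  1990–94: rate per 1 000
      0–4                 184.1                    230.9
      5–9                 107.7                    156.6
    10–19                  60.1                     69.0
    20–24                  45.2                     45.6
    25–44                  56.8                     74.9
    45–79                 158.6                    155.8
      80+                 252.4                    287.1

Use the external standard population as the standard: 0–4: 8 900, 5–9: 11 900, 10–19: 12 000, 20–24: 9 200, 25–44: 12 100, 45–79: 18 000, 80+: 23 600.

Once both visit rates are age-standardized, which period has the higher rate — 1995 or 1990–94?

1990–94

Standard total = 95 700; weights = 0.0930, 0.1243, 0.1254, 0.0961, 0.1264, 0.1881, 0.2466.
1995: 0.0930×184.1 + 0.1243×107.7 + 0.1254×60.1 + 0.0961×45.2 + 0.1264×56.8 + 0.1881×158.6 + 0.2466×252.4 = 141.6497 per 1 000.
1990–94: 0.0930×230.9 + 0.1243×156.6 + 0.1254×69.0 + 0.0961×45.6 + 0.1264×74.9 + 0.1881×155.8 + 0.2466×287.1 = 163.5561 per 1 000.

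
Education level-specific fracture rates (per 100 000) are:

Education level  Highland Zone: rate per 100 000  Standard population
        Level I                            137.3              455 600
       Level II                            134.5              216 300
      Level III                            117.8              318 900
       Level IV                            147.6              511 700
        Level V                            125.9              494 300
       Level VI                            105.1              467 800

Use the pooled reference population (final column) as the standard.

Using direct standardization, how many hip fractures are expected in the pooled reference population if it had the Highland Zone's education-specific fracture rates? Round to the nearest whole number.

3161

Expected hip fractures = Σ (standard pop × education-specific rate ÷ 100 000)
= 455 600×137.3/100 000 + 216 300×134.5/100 000 + 318 900×117.8/100 000 + 511 700×147.6/100 000 + 494 300×125.9/100 000 + 467 800×105.1/100 000
= 625.54 + 290.92 + 375.66 + 755.27 + 622.32 + 491.66 = 3161.38.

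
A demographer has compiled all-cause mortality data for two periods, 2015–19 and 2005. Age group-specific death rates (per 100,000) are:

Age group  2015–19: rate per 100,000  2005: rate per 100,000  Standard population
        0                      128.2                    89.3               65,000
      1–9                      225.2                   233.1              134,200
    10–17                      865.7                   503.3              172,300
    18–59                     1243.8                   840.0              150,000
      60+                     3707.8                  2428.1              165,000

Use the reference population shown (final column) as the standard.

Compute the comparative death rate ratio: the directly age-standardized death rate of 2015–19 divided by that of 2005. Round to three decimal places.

1.516

Standard total = 686,500; weights = 0.0947, 0.1955, 0.2510, 0.2185, 0.2403.
2015–19: 0.0947×128.2 + 0.1955×225.2 + 0.2510×865.7 + 0.2185×1243.8 + 0.2403×3707.8 = 1436.3757 per 100,000.
2005: 0.0947×89.3 + 0.1955×233.1 + 0.2510×503.3 + 0.2185×840.0 + 0.2403×2428.1 = 947.4750 per 100,000.
Ratio = 1436.3757 ÷ 947.4750 = 1.51600.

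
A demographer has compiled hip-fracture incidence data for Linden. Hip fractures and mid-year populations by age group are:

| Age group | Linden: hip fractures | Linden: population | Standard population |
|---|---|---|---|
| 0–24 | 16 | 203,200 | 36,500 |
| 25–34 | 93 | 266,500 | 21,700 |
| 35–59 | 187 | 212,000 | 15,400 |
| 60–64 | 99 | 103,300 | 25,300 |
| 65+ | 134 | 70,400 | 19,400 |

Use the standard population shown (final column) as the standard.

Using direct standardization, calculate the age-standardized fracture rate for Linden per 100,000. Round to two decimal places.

72.02

Age-specific rates per 100,000 for Linden: 7.87, 34.90, 88.21, 95.84, 190.34.
Standard total = 118,300; weights = 0.3085, 0.1834, 0.1302, 0.2139, 0.1640.
Standardized rate: 0.3085×7.87 + 0.1834×34.90 + 0.1302×88.21 + 0.2139×95.84 + 0.1640×190.34 = 72.0233 per 100,000.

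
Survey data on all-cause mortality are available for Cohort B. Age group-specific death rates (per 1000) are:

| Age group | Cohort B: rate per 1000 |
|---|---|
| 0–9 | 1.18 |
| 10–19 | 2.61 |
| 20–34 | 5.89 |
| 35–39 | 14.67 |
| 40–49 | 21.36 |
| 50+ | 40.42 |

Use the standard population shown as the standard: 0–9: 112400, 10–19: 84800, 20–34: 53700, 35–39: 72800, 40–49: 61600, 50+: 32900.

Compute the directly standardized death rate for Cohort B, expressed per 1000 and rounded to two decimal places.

Standard total = 418200; weights = 0.2688, 0.2028, 0.1284, 0.1741, 0.1473, 0.0787.
Standardized rate: 0.2688×1.18 + 0.2028×2.61 + 0.1284×5.89 + 0.1741×14.67 + 0.1473×21.36 + 0.0787×40.42 = 10.4826 per 1000.

10.48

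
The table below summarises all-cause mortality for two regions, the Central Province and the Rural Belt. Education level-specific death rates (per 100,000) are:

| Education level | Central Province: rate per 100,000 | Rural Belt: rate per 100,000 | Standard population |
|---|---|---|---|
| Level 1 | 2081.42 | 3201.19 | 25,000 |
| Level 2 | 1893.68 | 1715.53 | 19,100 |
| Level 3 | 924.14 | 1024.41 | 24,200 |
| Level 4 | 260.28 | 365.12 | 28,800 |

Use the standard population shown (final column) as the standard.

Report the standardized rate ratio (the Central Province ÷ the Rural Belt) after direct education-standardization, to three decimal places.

Standard total = 97,100; weights = 0.2575, 0.1967, 0.2492, 0.2966.
The Central Province: 0.2575×2081.42 + 0.1967×1893.68 + 0.2492×924.14 + 0.2966×260.28 = 1215.9118 per 100,000.
The Rural Belt: 0.2575×3201.19 + 0.1967×1715.53 + 0.2492×1024.41 + 0.2966×365.12 = 1525.2580 per 100,000.
Ratio = 1215.9118 ÷ 1525.2580 = 0.79718.

0.797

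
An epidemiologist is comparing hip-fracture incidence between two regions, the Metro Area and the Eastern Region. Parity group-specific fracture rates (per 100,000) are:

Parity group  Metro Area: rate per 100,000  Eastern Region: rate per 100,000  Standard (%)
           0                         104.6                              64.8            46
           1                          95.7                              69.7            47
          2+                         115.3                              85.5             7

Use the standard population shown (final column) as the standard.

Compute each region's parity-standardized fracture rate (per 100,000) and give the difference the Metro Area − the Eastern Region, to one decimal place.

Standard weights: 0.46, 0.47, 0.07.
The Metro Area: 0.4600×104.6 + 0.4700×95.7 + 0.0700×115.3 = 101.1660 per 100,000.
The Eastern Region: 0.4600×64.8 + 0.4700×69.7 + 0.0700×85.5 = 68.5520 per 100,000.
Difference = 101.1660 − 68.5520 = 32.6140.

32.6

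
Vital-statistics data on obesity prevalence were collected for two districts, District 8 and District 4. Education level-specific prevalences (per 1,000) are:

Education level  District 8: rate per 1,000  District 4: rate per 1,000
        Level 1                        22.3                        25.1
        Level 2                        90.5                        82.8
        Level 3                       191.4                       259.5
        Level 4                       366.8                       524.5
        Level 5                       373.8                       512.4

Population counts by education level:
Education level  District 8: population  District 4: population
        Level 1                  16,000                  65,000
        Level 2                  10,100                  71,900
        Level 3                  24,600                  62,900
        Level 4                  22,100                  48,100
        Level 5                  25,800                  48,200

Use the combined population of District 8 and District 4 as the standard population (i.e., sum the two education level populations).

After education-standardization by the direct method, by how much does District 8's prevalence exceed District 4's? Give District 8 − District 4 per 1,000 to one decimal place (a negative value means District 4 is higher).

Combined standard total = 394,700; weights = 0.2052, 0.2078, 0.2217, 0.1779, 0.1875.
District 8: 0.2052×22.3 + 0.2078×90.5 + 0.2217×191.4 + 0.1779×366.8 + 0.1875×373.8 = 201.1284 per 1,000.
District 4: 0.2052×25.1 + 0.2078×82.8 + 0.2217×259.5 + 0.1779×524.5 + 0.1875×512.4 = 269.2335 per 1,000.
Difference = 201.1284 − 269.2335 = -68.1051.

-68.1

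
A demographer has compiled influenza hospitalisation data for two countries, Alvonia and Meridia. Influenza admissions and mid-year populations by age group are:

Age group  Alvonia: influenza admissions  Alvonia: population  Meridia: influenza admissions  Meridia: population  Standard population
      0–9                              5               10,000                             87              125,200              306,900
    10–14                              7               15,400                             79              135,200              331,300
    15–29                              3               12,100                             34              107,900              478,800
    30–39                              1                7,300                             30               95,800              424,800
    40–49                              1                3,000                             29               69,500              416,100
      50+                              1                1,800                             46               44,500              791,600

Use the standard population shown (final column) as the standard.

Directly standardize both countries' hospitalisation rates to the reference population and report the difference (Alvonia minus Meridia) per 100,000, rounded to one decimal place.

Age-specific rates per 100,000 for Alvonia: 50.00, 45.45, 24.79, 13.70, 33.33, 55.56.
For Meridia: 69.49, 58.43, 31.51, 31.32, 41.73, 103.37.
Standard total = 2,749,500; weights = 0.1116, 0.1205, 0.1741, 0.1545, 0.1513, 0.2879.
Alvonia: 0.1116×50.00 + 0.1205×45.45 + 0.1741×24.79 + 0.1545×13.70 + 0.1513×33.33 + 0.2879×55.56 = 38.5314 per 100,000.
Meridia: 0.1116×69.49 + 0.1205×58.43 + 0.1741×31.51 + 0.1545×31.32 + 0.1513×41.73 + 0.2879×103.37 = 61.1985 per 100,000.
Difference = 38.5314 − 61.1985 = -22.6671.

-22.7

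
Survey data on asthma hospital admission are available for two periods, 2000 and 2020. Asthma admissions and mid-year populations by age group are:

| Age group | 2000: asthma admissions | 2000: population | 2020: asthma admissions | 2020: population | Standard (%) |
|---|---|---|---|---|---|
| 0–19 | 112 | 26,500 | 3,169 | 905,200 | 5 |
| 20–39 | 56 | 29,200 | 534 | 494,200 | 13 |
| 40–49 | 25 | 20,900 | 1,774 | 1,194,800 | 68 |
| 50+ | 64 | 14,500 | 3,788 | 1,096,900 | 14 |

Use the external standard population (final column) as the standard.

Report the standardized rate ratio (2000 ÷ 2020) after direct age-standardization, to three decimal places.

1.046

Age-specific rates per 10,000 for 2000: 42.26, 19.18, 11.96, 44.14.
For 2020: 35.01, 10.81, 14.85, 34.53.
Standard weights: 0.05, 0.13, 0.68, 0.14.
2000: 0.0500×42.26 + 0.1300×19.18 + 0.6800×11.96 + 0.1400×44.14 = 18.9196 per 10,000.
2020: 0.0500×35.01 + 0.1300×10.81 + 0.6800×14.85 + 0.1400×34.53 = 18.0863 per 10,000.
Ratio = 18.9196 ÷ 18.0863 = 1.04608.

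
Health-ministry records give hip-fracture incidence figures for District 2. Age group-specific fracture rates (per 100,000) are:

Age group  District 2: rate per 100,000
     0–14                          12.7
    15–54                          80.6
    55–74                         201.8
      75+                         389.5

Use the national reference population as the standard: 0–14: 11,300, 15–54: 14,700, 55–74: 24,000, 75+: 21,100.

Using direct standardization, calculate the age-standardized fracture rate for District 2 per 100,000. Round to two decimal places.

Standard total = 71,100; weights = 0.1589, 0.2068, 0.3376, 0.2968.
Standardized rate: 0.1589×12.7 + 0.2068×80.6 + 0.3376×201.8 + 0.2968×389.5 = 202.3907 per 100,000.

202.39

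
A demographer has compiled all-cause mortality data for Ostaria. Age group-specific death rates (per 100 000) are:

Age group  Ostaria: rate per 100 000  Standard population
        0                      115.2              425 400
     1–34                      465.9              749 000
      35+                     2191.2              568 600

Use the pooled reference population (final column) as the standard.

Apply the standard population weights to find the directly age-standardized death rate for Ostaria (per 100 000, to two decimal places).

943.13

Standard total = 1 743 000; weights = 0.2441, 0.4297, 0.3262.
Standardized rate: 0.2441×115.2 + 0.4297×465.9 + 0.3262×2191.2 = 943.1334 per 100 000.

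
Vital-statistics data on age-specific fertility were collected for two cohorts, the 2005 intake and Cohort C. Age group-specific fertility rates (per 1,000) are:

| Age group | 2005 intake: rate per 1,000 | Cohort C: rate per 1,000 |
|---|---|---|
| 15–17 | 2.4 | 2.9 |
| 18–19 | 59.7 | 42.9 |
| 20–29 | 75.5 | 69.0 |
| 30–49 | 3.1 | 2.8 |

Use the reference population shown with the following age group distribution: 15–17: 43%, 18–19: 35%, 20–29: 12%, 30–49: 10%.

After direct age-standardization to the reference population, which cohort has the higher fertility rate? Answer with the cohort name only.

Standard weights: 0.43, 0.35, 0.12, 0.10.
The 2005 intake: 0.4300×2.4 + 0.3500×59.7 + 0.1200×75.5 + 0.1000×3.1 = 31.2970 per 1,000.
Cohort C: 0.4300×2.9 + 0.3500×42.9 + 0.1200×69.0 + 0.1000×2.8 = 24.8220 per 1,000.

2005 intake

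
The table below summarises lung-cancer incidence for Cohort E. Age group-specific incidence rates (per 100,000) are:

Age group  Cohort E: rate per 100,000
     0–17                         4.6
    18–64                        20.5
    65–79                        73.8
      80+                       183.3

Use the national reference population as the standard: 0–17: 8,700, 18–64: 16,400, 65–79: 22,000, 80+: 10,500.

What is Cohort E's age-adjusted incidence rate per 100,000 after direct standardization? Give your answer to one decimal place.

Standard total = 57,600; weights = 0.1510, 0.2847, 0.3819, 0.1823.
Standardized rate: 0.1510×4.6 + 0.2847×20.5 + 0.3819×73.8 + 0.1823×183.3 = 68.1332 per 100,000.

68.1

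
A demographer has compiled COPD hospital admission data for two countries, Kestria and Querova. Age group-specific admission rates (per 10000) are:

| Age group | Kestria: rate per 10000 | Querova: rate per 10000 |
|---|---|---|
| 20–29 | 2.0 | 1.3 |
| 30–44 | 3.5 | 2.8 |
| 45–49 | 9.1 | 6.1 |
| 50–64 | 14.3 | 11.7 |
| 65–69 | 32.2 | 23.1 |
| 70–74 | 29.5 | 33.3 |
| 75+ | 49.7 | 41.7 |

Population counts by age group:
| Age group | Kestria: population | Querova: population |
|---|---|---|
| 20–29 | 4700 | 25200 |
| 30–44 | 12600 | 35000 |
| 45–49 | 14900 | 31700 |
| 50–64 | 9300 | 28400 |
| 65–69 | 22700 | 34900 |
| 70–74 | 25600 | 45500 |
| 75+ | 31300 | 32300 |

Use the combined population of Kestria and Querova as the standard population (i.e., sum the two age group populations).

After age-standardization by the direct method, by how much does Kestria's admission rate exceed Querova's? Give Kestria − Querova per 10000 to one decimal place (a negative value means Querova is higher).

Combined standard total = 354100; weights = 0.0844, 0.1344, 0.1316, 0.1065, 0.1627, 0.2008, 0.1796.
Kestria: 0.0844×2.0 + 0.1344×3.5 + 0.1316×9.1 + 0.1065×14.3 + 0.1627×32.2 + 0.2008×29.5 + 0.1796×49.7 = 23.4472 per 10000.
Querova: 0.0844×1.3 + 0.1344×2.8 + 0.1316×6.1 + 0.1065×11.7 + 0.1627×23.1 + 0.2008×33.3 + 0.1796×41.7 = 20.4683 per 10000.
Difference = 23.4472 − 20.4683 = 2.9790.

3.0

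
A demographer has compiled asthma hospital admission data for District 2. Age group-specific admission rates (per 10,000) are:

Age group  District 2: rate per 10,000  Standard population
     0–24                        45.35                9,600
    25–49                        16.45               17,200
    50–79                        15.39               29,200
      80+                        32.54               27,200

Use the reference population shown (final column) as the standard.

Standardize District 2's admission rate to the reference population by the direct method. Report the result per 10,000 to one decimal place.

24.7

Standard total = 83,200; weights = 0.1154, 0.2067, 0.3510, 0.3269.
Standardized rate: 0.1154×45.35 + 0.2067×16.45 + 0.3510×15.39 + 0.3269×32.54 = 24.6728 per 10,000.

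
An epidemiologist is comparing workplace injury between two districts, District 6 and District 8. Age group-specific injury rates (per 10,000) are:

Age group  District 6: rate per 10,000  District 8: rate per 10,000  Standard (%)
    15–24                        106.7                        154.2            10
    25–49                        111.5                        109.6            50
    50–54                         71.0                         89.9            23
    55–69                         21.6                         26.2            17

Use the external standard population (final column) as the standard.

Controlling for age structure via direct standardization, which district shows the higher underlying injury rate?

Standard weights: 0.10, 0.50, 0.23, 0.17.
District 6: 0.1000×106.7 + 0.5000×111.5 + 0.2300×71.0 + 0.1700×21.6 = 86.4220 per 10,000.
District 8: 0.1000×154.2 + 0.5000×109.6 + 0.2300×89.9 + 0.1700×26.2 = 95.3510 per 10,000.

District 8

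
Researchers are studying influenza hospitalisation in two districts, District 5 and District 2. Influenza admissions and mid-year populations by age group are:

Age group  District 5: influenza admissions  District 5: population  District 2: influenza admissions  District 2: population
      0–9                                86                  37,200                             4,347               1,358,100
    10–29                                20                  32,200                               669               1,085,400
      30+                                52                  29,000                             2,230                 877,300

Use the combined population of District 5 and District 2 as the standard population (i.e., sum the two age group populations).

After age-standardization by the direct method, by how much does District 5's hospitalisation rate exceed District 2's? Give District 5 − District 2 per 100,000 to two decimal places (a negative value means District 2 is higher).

Age-specific rates per 100,000 for District 5: 231.18, 62.11, 179.31.
For District 2: 320.08, 61.64, 254.19.
Combined standard total = 3,419,200; weights = 0.4081, 0.3269, 0.2651.
District 5: 0.4081×231.18 + 0.3269×62.11 + 0.2651×179.31 = 162.1708 per 100,000.
District 2: 0.4081×320.08 + 0.3269×61.64 + 0.2651×254.19 = 218.1397 per 100,000.
Difference = 162.1708 − 218.1397 = -55.9688.

-55.97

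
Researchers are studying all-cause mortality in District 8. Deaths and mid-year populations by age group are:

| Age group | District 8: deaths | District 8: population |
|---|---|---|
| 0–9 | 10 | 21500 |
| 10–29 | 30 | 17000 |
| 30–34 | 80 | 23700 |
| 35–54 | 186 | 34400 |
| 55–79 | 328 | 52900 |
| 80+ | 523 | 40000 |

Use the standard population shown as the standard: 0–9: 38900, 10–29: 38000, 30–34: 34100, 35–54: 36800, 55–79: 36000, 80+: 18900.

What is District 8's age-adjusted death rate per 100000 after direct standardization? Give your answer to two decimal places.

Age-specific rates per 100000 for District 8: 46.51, 176.47, 337.55, 540.70, 620.04, 1307.50.
Standard total = 202700; weights = 0.1919, 0.1875, 0.1682, 0.1815, 0.1776, 0.0932.
Standardized rate: 0.1919×46.51 + 0.1875×176.47 + 0.1682×337.55 + 0.1815×540.70 + 0.1776×620.04 + 0.0932×1307.50 = 428.9912 per 100000.

428.99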